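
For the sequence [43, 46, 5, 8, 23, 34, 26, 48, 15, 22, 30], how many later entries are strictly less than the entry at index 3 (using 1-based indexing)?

The element at index 3 is 5.
Elements after it: 8, 23, 34, 26, 48, 15, 22, 30
None of them are smaller than 5.

0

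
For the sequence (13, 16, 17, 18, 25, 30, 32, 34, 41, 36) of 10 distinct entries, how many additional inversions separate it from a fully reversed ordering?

44

Maximum inversions for 10 distinct elements is C(10, 2) = 10·9/2 = 45.
Current inversions — for each element, count later smaller elements:
13: 0
16: 0
17: 0
18: 0
25: 0
30: 0
32: 0
34: 0
41: 1
36: 0
Current total: 0 + 0 + 0 + 0 + 0 + 0 + 0 + 0 + 1 + 0 = 1
Shortfall: 45 − 1 = 44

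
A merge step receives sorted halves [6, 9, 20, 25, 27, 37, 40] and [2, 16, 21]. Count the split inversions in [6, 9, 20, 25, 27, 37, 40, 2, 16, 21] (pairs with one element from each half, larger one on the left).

For each element r of the right run, count left-run elements greater than r:
r = 2: 6, 9, 20, 25, 27, 37, 40 → 7
r = 16: 20, 25, 27, 37, 40 → 5
r = 21: 25, 27, 37, 40 → 4
Cross-inversions: 7 + 5 + 4 = 16

16 cross-inversions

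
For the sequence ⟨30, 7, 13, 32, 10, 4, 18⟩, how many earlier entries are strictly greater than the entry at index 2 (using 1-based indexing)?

The element at index 2 is 7.
Elements before it: 30
Those larger than 7: 30

1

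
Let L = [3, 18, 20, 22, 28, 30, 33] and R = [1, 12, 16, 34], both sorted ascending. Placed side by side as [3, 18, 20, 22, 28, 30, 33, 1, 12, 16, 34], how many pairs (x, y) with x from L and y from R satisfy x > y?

For each element r of the right run, count left-run elements greater than r:
r = 1: 3, 18, 20, 22, 28, 30, 33 → 7
r = 12: 18, 20, 22, 28, 30, 33 → 6
r = 16: 18, 20, 22, 28, 30, 33 → 6
r = 34: none → 0
Cross-inversions: 7 + 6 + 6 + 0 = 19

19 split inversions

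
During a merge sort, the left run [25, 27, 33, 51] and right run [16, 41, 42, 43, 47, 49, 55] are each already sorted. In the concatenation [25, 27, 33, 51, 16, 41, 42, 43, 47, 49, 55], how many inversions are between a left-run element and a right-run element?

9

Count, for every r in R, how many entries of L exceed r:
r = 16: 25, 27, 33, 51 → 4
r = 41: 51 → 1
r = 42: 51 → 1
r = 43: 51 → 1
r = 47: 51 → 1
r = 49: 51 → 1
r = 55: none → 0
Cross-inversions: 4 + 1 + 1 + 1 + 1 + 1 + 0 = 9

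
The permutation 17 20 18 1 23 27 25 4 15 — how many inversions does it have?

Sweep left to right; for each value list the smaller values that follow it:
17: 3
20: 4
18: 3
1: 0
23: 2
27: 3
25: 2
4: 0
15: 0
Sum: 3 + 4 + 3 + 0 + 2 + 3 + 2 + 0 + 0 = 17

17 out-of-order pairs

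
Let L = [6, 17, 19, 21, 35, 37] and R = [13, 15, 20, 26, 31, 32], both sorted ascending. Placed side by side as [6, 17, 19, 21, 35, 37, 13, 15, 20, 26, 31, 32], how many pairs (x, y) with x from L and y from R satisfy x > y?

Count, for every r in R, how many entries of L exceed r:
r = 13: 17, 19, 21, 35, 37 → 5
r = 15: 17, 19, 21, 35, 37 → 5
r = 20: 21, 35, 37 → 3
r = 26: 35, 37 → 2
r = 31: 35, 37 → 2
r = 32: 35, 37 → 2
Cross-inversions: 5 + 5 + 3 + 2 + 2 + 2 = 19

19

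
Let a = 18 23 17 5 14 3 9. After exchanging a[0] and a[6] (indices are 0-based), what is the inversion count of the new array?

Positions 0 and 6 hold 18 and 9; after swapping, the array is [9, 23, 17, 5, 14, 3, 18].
For each element, count later entries that are smaller:
9: 2
23: 5
17: 3
5: 1
14: 1
3: 0
18: 0
Sum: 2 + 5 + 3 + 1 + 1 + 0 + 0 = 12

12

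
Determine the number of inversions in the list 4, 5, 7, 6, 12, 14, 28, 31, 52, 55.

1 out-of-order pair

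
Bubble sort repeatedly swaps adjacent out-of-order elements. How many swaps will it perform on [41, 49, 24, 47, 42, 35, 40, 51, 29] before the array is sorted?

20

Each adjacent swap fixes exactly one inversion, so the minimum swap count equals the number of inversions.
Count inversions — for each element, later elements that are smaller:
41: 24, 35, 40, 29 → 4
49: 24, 47, 42, 35, 40, 29 → 6
24: none → 0
47: 42, 35, 40, 29 → 4
42: 35, 40, 29 → 3
35: 29 → 1
40: 29 → 1
51: 29 → 1
29: none → 0
Total inversions: 4 + 6 + 0 + 4 + 3 + 1 + 1 + 1 + 0 = 20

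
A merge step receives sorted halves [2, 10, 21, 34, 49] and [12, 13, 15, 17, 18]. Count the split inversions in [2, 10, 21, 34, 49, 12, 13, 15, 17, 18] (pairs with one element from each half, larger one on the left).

Take each right-half value and tally the left-half values above it:
r = 12: 21, 34, 49 → 3
r = 13: 21, 34, 49 → 3
r = 15: 21, 34, 49 → 3
r = 17: 21, 34, 49 → 3
r = 18: 21, 34, 49 → 3
Cross-inversions: 3 + 3 + 3 + 3 + 3 = 15

15 cross-inversions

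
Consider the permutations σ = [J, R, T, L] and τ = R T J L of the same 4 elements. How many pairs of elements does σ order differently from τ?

Assign each item its position (1..4) in the first ordering, then rewrite the second ordering as that position sequence:
positions: J→1, R→2, T→3, L→4
second ordering as positions: [2, 3, 1, 4]
Discordant pairs = inversions in this position sequence.
2: 1 → 1
3: 1 → 1
1: 0
4: 0
Total: 1 + 1 + 0 + 0 = 2

Discordant pairs: 2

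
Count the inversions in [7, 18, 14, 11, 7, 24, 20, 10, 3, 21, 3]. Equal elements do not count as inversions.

30

Count, for each position, how many later elements it exceeds:
7 → 3, 3 → 2
18 → 14, 11, 7, 10, 3, 3 → 6
14 → 11, 7, 10, 3, 3 → 5
11 → 7, 10, 3, 3 → 4
7 → 3, 3 → 2
24 → 20, 10, 3, 21, 3 → 5
20 → 10, 3, 3 → 3
10 → 3, 3 → 2
3 → none → 0
21 → 3 → 1
3 → none → 0
Sum: 2 + 6 + 5 + 4 + 2 + 5 + 3 + 2 + 0 + 1 + 0 = 30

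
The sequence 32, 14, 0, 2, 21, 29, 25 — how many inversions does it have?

Inversion pairs (indices are 1-based):
(1,2): 32 > 14
(1,3): 32 > 0
(1,4): 32 > 2
(1,5): 32 > 21
(1,6): 32 > 29
(1,7): 32 > 25
(2,3): 14 > 0
(2,4): 14 > 2
(6,7): 29 > 25
That's 9 pairs.

9 out-of-order pairs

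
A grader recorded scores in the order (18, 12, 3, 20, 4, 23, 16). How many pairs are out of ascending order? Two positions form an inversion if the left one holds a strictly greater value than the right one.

Out-of-order index pairs (1-indexed):
(1,2): 18 > 12
(1,3): 18 > 3
(1,5): 18 > 4
(1,7): 18 > 16
(2,3): 12 > 3
(2,5): 12 > 4
(4,5): 20 > 4
(4,7): 20 > 16
(6,7): 23 > 16
That's 9 pairs.

Inversions: 9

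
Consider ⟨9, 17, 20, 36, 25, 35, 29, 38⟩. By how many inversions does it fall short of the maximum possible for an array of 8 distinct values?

24

Maximum inversions for 8 distinct elements is C(8, 2) = 8·7/2 = 28.
Current inversions — for each element, count later smaller elements:
9: 0
17: 0
20: 0
36: 3
25: 0
35: 1
29: 0
38: 0
Current total: 0 + 0 + 0 + 3 + 0 + 1 + 0 + 0 = 4
Shortfall: 28 − 4 = 24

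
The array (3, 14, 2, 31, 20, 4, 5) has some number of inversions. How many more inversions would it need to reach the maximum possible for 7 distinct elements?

Maximum inversions for 7 distinct elements is C(7, 2) = 7·6/2 = 21.
Current inversions — for each element, count later smaller elements:
3: 1
14: 3
2: 0
31: 3
20: 2
4: 0
5: 0
Current total: 1 + 3 + 0 + 3 + 2 + 0 + 0 = 9
Shortfall: 21 − 9 = 12

12 inversions short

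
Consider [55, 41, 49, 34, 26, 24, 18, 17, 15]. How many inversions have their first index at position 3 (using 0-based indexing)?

5 such elements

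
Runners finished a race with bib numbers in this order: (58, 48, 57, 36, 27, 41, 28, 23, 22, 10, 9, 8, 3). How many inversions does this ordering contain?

74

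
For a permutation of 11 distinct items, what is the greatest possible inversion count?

55 inversions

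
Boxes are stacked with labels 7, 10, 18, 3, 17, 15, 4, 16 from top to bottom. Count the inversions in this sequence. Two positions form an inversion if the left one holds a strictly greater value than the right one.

13 inversions

Count, for each position, how many later elements it exceeds:
7 → 3, 4 → 2
10 → 3, 4 → 2
18 → 3, 17, 15, 4, 16 → 5
3 → none → 0
17 → 15, 4, 16 → 3
15 → 4 → 1
4 → none → 0
16 → none → 0
Sum: 2 + 2 + 5 + 0 + 3 + 1 + 0 + 0 = 13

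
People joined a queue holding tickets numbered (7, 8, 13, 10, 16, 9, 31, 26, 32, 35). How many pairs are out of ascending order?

For each element, count later entries that are smaller:
7: 0
8: 0
13: 2
10: 1
16: 1
9: 0
31: 1
26: 0
32: 0
35: 0
Sum: 0 + 0 + 2 + 1 + 1 + 0 + 1 + 0 + 0 + 0 = 5

Inversions: 5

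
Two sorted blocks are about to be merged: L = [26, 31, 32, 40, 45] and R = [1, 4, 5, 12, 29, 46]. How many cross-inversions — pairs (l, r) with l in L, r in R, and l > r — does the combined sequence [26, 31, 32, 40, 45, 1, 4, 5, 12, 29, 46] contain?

24

Count, for every r in R, how many entries of L exceed r:
r = 1: 26, 31, 32, 40, 45 → 5
r = 4: 26, 31, 32, 40, 45 → 5
r = 5: 26, 31, 32, 40, 45 → 5
r = 12: 26, 31, 32, 40, 45 → 5
r = 29: 31, 32, 40, 45 → 4
r = 46: none → 0
Cross-inversions: 5 + 5 + 5 + 5 + 4 + 0 = 24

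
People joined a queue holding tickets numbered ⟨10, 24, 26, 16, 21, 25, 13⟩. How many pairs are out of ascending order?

10

Sweep left to right; for each value list the smaller values that follow it:
10 → none → 0
24 → 16, 21, 13 → 3
26 → 16, 21, 25, 13 → 4
16 → 13 → 1
21 → 13 → 1
25 → 13 → 1
13 → none → 0
Sum: 0 + 3 + 4 + 1 + 1 + 1 + 0 = 10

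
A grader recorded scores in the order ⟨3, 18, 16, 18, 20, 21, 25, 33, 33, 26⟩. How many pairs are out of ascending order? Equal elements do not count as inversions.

3

Sweep left to right; for each value list the smaller values that follow it:
3: 0
18: 1
16: 0
18: 0
20: 0
21: 0
25: 0
33: 1
33: 1
26: 0
Sum: 0 + 1 + 0 + 0 + 0 + 0 + 0 + 1 + 1 + 0 = 3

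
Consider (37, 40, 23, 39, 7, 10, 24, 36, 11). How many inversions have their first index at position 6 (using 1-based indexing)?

The element at index 6 is 10.
Elements after it: 24, 36, 11
None of them are smaller than 10.

0 such elements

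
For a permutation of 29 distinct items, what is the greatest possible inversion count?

406 inversions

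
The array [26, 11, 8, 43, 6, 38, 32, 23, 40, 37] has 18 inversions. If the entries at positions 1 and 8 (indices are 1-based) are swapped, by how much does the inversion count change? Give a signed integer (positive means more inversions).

-1

Positions 1 and 8 hold 26 and 23; after swapping, the array is [23, 11, 8, 43, 6, 38, 32, 26, 40, 37].
For each element, count later entries that are smaller:
23 → 11, 8, 6 → 3
11 → 8, 6 → 2
8 → 6 → 1
43 → 6, 38, 32, 26, 40, 37 → 6
6 → none → 0
38 → 32, 26, 37 → 3
32 → 26 → 1
26 → none → 0
40 → 37 → 1
37 → none → 0
Sum: 3 + 2 + 1 + 6 + 0 + 3 + 1 + 0 + 1 + 0 = 17
Change: 17 − 18 = -1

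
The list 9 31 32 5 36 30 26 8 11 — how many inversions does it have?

21 inversions

Element-by-element contributions:
9 → 5, 8 → 2
31 → 5, 30, 26, 8, 11 → 5
32 → 5, 30, 26, 8, 11 → 5
5 → none → 0
36 → 30, 26, 8, 11 → 4
30 → 26, 8, 11 → 3
26 → 8, 11 → 2
8 → none → 0
11 → none → 0
Sum: 2 + 5 + 5 + 0 + 4 + 3 + 2 + 0 + 0 = 21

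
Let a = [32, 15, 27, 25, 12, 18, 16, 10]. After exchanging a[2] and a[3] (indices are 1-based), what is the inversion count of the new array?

Positions 2 and 3 hold 15 and 27; after swapping, the array is [32, 27, 15, 25, 12, 18, 16, 10].
Element-by-element contributions:
32: 7
27: 6
15: 2
25: 4
12: 1
18: 2
16: 1
10: 0
Sum: 7 + 6 + 2 + 4 + 1 + 2 + 1 + 0 = 23

23 inversions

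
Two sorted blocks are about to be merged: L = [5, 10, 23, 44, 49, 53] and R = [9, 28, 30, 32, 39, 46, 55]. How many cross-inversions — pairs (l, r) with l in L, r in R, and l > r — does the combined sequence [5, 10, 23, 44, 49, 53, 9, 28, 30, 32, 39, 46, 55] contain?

19

Count, for every r in R, how many entries of L exceed r:
r = 9: 10, 23, 44, 49, 53 → 5
r = 28: 44, 49, 53 → 3
r = 30: 44, 49, 53 → 3
r = 32: 44, 49, 53 → 3
r = 39: 44, 49, 53 → 3
r = 46: 49, 53 → 2
r = 55: none → 0
Cross-inversions: 5 + 3 + 3 + 3 + 3 + 2 + 0 = 19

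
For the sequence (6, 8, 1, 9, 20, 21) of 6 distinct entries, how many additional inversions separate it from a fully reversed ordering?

13

Maximum inversions for 6 distinct elements is C(6, 2) = 6·5/2 = 15.
Current inversions — for each element, count later smaller elements:
6: 1
8: 1
1: 0
9: 0
20: 0
21: 0
Current total: 1 + 1 + 0 + 0 + 0 + 0 = 2
Shortfall: 15 − 2 = 13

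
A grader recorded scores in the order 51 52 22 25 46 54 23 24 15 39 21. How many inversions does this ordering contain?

Count, for each position, how many later elements it exceeds:
51 → 22, 25, 46, 23, 24, 15, 39, 21 → 8
52 → 22, 25, 46, 23, 24, 15, 39, 21 → 8
22 → 15, 21 → 2
25 → 23, 24, 15, 21 → 4
46 → 23, 24, 15, 39, 21 → 5
54 → 23, 24, 15, 39, 21 → 5
23 → 15, 21 → 2
24 → 15, 21 → 2
15 → none → 0
39 → 21 → 1
21 → none → 0
Sum: 8 + 8 + 2 + 4 + 5 + 5 + 2 + 2 + 0 + 1 + 0 = 37

37 out-of-order pairs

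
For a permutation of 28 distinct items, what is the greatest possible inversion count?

378

A reversed (strictly descending) arrangement makes every pair an inversion, giving C(28, 2) inversions.
C(28, 2) = 28·27/2 = 378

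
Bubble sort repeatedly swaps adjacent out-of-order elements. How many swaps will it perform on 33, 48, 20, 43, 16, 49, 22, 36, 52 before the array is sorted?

Minimum adjacent swaps = number of inversions (each swap of adjacent out-of-order elements removes one inversion and no swap can remove more).
Count inversions — for each element, later elements that are smaller:
33: 20, 16, 22 → 3
48: 20, 43, 16, 22, 36 → 5
20: 16 → 1
43: 16, 22, 36 → 3
16: none → 0
49: 22, 36 → 2
22: none → 0
36: none → 0
52: none → 0
Total inversions: 3 + 5 + 1 + 3 + 0 + 2 + 0 + 0 + 0 = 14

14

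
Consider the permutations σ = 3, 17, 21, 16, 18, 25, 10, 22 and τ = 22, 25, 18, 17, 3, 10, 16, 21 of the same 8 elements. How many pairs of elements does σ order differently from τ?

Discordant pairs: 20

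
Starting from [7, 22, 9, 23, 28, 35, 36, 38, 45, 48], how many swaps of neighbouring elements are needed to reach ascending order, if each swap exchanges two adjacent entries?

1 swap

Each adjacent swap fixes exactly one inversion, so the minimum swap count equals the number of inversions.
Count inversions — for each element, later elements that are smaller:
7: none → 0
22: 9 → 1
9: none → 0
23: none → 0
28: none → 0
35: none → 0
36: none → 0
38: none → 0
45: none → 0
48: none → 0
Total inversions: 0 + 1 + 0 + 0 + 0 + 0 + 0 + 0 + 0 + 0 = 1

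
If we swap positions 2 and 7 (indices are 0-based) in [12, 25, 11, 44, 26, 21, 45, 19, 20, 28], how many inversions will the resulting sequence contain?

Positions 2 and 7 hold 11 and 19; after swapping, the array is [12, 25, 19, 44, 26, 21, 45, 11, 20, 28].
Element-by-element contributions:
12: 1
25: 4
19: 1
44: 5
26: 3
21: 2
45: 3
11: 0
20: 0
28: 0
Sum: 1 + 4 + 1 + 5 + 3 + 2 + 3 + 0 + 0 + 0 = 19

19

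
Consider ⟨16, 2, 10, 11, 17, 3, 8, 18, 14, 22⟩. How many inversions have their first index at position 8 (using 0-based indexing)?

The element at index 8 is 14.
Elements after it: 22
None of them are smaller than 14.

0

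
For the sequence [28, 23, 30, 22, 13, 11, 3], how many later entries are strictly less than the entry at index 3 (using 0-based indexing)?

The element at index 3 is 22.
Elements after it: 13, 11, 3
Those smaller than 22: 13, 11, 3

3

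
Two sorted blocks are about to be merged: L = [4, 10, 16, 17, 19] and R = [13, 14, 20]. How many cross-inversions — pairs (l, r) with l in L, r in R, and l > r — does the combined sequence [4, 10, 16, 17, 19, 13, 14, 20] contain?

For each element r of the right run, count left-run elements greater than r:
r = 13: 16, 17, 19 → 3
r = 14: 16, 17, 19 → 3
r = 20: none → 0
Cross-inversions: 3 + 3 + 0 = 6

6 cross-inversions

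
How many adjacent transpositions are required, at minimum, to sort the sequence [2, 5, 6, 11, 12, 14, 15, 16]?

Minimum adjacent swaps = number of inversions (each swap of adjacent out-of-order elements removes one inversion and no swap can remove more).
Count inversions — for each element, later elements that are smaller:
2: none → 0
5: none → 0
6: none → 0
11: none → 0
12: none → 0
14: none → 0
15: none → 0
16: none → 0
Total inversions: 0 + 0 + 0 + 0 + 0 + 0 + 0 + 0 = 0

0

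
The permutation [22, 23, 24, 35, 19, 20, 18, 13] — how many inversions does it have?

Sweep left to right; for each value list the smaller values that follow it:
22 → 19, 20, 18, 13 → 4
23 → 19, 20, 18, 13 → 4
24 → 19, 20, 18, 13 → 4
35 → 19, 20, 18, 13 → 4
19 → 18, 13 → 2
20 → 18, 13 → 2
18 → 13 → 1
13 → none → 0
Sum: 4 + 4 + 4 + 4 + 2 + 2 + 1 + 0 = 21

21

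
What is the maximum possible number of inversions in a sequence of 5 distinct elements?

Inversions: 10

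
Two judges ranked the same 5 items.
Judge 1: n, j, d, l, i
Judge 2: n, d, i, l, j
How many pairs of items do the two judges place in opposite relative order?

4

Assign each item its position (1..5) in the first ordering, then rewrite the second ordering as that position sequence:
positions: n→1, j→2, d→3, l→4, i→5
second ordering as positions: [1, 3, 5, 4, 2]
Discordant pairs = inversions in this position sequence.
1: 0
3: 2 → 1
5: 4, 2 → 2
4: 2 → 1
2: 0
Total: 0 + 1 + 2 + 1 + 0 = 4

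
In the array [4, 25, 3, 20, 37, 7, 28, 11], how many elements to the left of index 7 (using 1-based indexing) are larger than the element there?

The element at index 7 is 28.
Elements before it: 4, 25, 3, 20, 37, 7
Those larger than 28: 37

1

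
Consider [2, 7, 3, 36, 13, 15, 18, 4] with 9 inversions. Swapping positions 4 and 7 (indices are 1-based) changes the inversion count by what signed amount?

Positions 4 and 7 hold 36 and 18; after swapping, the array is [2, 7, 3, 18, 13, 15, 36, 4].
For each element, count later entries that are smaller:
2: 0
7: 2
3: 0
18: 3
13: 1
15: 1
36: 1
4: 0
Sum: 0 + 2 + 0 + 3 + 1 + 1 + 1 + 0 = 8
Change: 8 − 9 = -1

-1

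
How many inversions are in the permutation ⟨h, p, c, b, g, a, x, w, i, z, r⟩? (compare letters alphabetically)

19

Element-by-element contributions:
h: 4
p: 5
c: 2
b: 1
g: 1
a: 0
x: 3
w: 2
i: 0
z: 1
r: 0
Sum: 4 + 5 + 2 + 1 + 1 + 0 + 3 + 2 + 0 + 1 + 0 = 19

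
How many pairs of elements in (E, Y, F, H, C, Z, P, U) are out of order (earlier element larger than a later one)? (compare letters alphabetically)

10

Count, for each position, how many later elements it exceeds:
E → C → 1
Y → F, H, C, P, U → 5
F → C → 1
H → C → 1
C → none → 0
Z → P, U → 2
P → none → 0
U → none → 0
Sum: 1 + 5 + 1 + 1 + 0 + 2 + 0 + 0 = 10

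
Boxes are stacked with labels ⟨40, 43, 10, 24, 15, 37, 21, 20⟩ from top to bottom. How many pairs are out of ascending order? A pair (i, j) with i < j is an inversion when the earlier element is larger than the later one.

Out-of-order pairs: 18

Sweep left to right; for each value list the smaller values that follow it:
40: 6
43: 6
10: 0
24: 3
15: 0
37: 2
21: 1
20: 0
Sum: 6 + 6 + 0 + 3 + 0 + 2 + 1 + 0 = 18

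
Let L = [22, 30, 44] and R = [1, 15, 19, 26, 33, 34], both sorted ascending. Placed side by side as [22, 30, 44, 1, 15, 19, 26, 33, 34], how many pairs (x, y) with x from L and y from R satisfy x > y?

There are 13 split inversions.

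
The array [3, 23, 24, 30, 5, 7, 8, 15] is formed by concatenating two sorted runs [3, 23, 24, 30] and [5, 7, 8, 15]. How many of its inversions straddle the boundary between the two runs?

Cross-inversions: 12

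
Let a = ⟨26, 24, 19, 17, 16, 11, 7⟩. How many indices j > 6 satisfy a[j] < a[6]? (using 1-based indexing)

1

The element at index 6 is 11.
Elements after it: 7
Those smaller than 11: 7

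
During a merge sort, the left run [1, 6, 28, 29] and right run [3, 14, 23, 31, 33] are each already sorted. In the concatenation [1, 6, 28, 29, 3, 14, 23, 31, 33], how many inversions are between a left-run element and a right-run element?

7

Take each right-half value and tally the left-half values above it:
r = 3: 6, 28, 29 → 3
r = 14: 28, 29 → 2
r = 23: 28, 29 → 2
r = 31: none → 0
r = 33: none → 0
Cross-inversions: 3 + 2 + 2 + 0 + 0 = 7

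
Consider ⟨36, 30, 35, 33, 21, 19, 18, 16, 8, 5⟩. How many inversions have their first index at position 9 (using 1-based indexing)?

1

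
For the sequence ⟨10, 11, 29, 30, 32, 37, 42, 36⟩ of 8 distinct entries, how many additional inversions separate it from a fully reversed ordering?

26

Maximum inversions for 8 distinct elements is C(8, 2) = 8·7/2 = 28.
Current inversions — for each element, count later smaller elements:
10: 0
11: 0
29: 0
30: 0
32: 0
37: 1
42: 1
36: 0
Current total: 0 + 0 + 0 + 0 + 0 + 1 + 1 + 0 = 2
Shortfall: 28 − 2 = 26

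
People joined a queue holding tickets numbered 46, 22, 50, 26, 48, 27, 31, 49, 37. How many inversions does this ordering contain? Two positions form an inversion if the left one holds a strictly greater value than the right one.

Sweep left to right; for each value list the smaller values that follow it:
46 → 22, 26, 27, 31, 37 → 5
22 → none → 0
50 → 26, 48, 27, 31, 49, 37 → 6
26 → none → 0
48 → 27, 31, 37 → 3
27 → none → 0
31 → none → 0
49 → 37 → 1
37 → none → 0
Sum: 5 + 0 + 6 + 0 + 3 + 0 + 0 + 1 + 0 = 15

15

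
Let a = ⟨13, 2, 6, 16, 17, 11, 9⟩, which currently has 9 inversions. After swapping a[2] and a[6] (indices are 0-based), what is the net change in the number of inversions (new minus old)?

Positions 2 and 6 hold 6 and 9; after swapping, the array is [13, 2, 9, 16, 17, 11, 6].
For each element, count later entries that are smaller:
13 → 2, 9, 11, 6 → 4
2 → none → 0
9 → 6 → 1
16 → 11, 6 → 2
17 → 11, 6 → 2
11 → 6 → 1
6 → none → 0
Sum: 4 + 0 + 1 + 2 + 2 + 1 + 0 = 10
Change: 10 − 9 = +1

+1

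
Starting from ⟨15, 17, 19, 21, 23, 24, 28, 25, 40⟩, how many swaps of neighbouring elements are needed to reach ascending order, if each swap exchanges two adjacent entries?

Each adjacent swap fixes exactly one inversion, so the minimum swap count equals the number of inversions.
Count inversions — for each element, later elements that are smaller:
15: none → 0
17: none → 0
19: none → 0
21: none → 0
23: none → 0
24: none → 0
28: 25 → 1
25: none → 0
40: none → 0
Total inversions: 0 + 0 + 0 + 0 + 0 + 0 + 1 + 0 + 0 = 1

1 adjacent swap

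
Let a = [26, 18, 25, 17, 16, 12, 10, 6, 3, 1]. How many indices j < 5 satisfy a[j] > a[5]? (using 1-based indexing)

The element at index 5 is 16.
Elements before it: 26, 18, 25, 17
Those larger than 16: 26, 18, 25, 17

4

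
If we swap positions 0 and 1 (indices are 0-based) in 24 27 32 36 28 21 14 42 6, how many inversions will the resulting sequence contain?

22

Positions 0 and 1 hold 24 and 27; after swapping, the array is [27, 24, 32, 36, 28, 21, 14, 42, 6].
For each element, count later entries that are smaller:
27: 4
24: 3
32: 4
36: 4
28: 3
21: 2
14: 1
42: 1
6: 0
Sum: 4 + 3 + 4 + 4 + 3 + 2 + 1 + 1 + 0 = 22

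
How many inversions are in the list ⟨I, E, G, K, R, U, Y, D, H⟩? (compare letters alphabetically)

14

Element-by-element contributions:
I: 4
E: 1
G: 1
K: 2
R: 2
U: 2
Y: 2
D: 0
H: 0
Sum: 4 + 1 + 1 + 2 + 2 + 2 + 2 + 0 + 0 = 14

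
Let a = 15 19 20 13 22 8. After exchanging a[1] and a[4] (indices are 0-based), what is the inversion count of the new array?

There are 11 inversions.

Positions 1 and 4 hold 19 and 22; after swapping, the array is [15, 22, 20, 13, 19, 8].
Element-by-element contributions:
15 → 13, 8 → 2
22 → 20, 13, 19, 8 → 4
20 → 13, 19, 8 → 3
13 → 8 → 1
19 → 8 → 1
8 → none → 0
Sum: 2 + 4 + 3 + 1 + 1 + 0 = 11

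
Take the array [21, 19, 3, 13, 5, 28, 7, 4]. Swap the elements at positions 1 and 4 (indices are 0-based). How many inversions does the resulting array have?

Positions 1 and 4 hold 19 and 5; after swapping, the array is [21, 5, 3, 13, 19, 28, 7, 4].
Element-by-element contributions:
21 → 5, 3, 13, 19, 7, 4 → 6
5 → 3, 4 → 2
3 → none → 0
13 → 7, 4 → 2
19 → 7, 4 → 2
28 → 7, 4 → 2
7 → 4 → 1
4 → none → 0
Sum: 6 + 2 + 0 + 2 + 2 + 2 + 1 + 0 = 15

15 inversions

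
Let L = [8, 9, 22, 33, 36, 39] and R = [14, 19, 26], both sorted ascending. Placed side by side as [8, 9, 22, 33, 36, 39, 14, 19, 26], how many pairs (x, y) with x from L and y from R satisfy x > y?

Take each right-half value and tally the left-half values above it:
r = 14: 22, 33, 36, 39 → 4
r = 19: 22, 33, 36, 39 → 4
r = 26: 33, 36, 39 → 3
Cross-inversions: 4 + 4 + 3 = 11

11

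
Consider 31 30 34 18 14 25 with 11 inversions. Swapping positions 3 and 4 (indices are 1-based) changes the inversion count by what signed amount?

-1

Positions 3 and 4 hold 34 and 18; after swapping, the array is [31, 30, 18, 34, 14, 25].
For each element, count later entries that are smaller:
31 → 30, 18, 14, 25 → 4
30 → 18, 14, 25 → 3
18 → 14 → 1
34 → 14, 25 → 2
14 → none → 0
25 → none → 0
Sum: 4 + 3 + 1 + 2 + 0 + 0 = 10
Change: 10 − 11 = -1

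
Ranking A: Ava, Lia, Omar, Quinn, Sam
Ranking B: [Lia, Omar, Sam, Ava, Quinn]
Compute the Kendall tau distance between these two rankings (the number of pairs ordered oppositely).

4 discordant pairs

Assign each item its position (1..5) in the first ordering, then rewrite the second ordering as that position sequence:
positions: Ava→1, Lia→2, Omar→3, Quinn→4, Sam→5
second ordering as positions: [2, 3, 5, 1, 4]
Discordant pairs = inversions in this position sequence.
2: 1 → 1
3: 1 → 1
5: 1, 4 → 2
1: 0
4: 0
Total: 1 + 1 + 2 + 0 + 0 = 4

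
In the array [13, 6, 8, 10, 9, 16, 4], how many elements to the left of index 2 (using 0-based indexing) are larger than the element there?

1

The element at index 2 is 8.
Elements before it: 13, 6
Those larger than 8: 13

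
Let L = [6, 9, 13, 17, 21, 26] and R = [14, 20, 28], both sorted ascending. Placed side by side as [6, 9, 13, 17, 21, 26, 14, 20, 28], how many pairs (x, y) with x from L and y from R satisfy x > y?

5

Count, for every r in R, how many entries of L exceed r:
r = 14: 17, 21, 26 → 3
r = 20: 21, 26 → 2
r = 28: none → 0
Cross-inversions: 3 + 2 + 0 = 5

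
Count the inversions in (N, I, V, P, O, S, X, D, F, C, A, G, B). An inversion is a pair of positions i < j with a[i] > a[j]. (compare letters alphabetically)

56

For each element, count later entries that are smaller:
N: 7
I: 6
V: 9
P: 7
O: 6
S: 6
X: 6
D: 3
F: 3
C: 2
A: 0
G: 1
B: 0
Sum: 7 + 6 + 9 + 7 + 6 + 6 + 6 + 3 + 3 + 2 + 0 + 1 + 0 = 56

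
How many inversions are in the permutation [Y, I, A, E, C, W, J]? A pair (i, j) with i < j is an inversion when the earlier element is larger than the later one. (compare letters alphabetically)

There are 11 inversions.

Sweep left to right; for each value list the smaller values that follow it:
Y: 6
I: 3
A: 0
E: 1
C: 0
W: 1
J: 0
Sum: 6 + 3 + 0 + 1 + 0 + 1 + 0 = 11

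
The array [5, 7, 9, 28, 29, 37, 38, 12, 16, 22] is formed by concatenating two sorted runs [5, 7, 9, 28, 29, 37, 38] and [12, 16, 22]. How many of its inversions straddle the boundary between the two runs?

Take each right-half value and tally the left-half values above it:
r = 12: 28, 29, 37, 38 → 4
r = 16: 28, 29, 37, 38 → 4
r = 22: 28, 29, 37, 38 → 4
Cross-inversions: 4 + 4 + 4 = 12

Cross-inversions: 12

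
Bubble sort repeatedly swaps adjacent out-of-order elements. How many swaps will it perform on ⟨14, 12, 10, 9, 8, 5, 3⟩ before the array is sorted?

There are 21 swaps.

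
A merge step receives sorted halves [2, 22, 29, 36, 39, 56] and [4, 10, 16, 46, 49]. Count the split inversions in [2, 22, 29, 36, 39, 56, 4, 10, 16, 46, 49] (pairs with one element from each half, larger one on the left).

Count, for every r in R, how many entries of L exceed r:
r = 4: 22, 29, 36, 39, 56 → 5
r = 10: 22, 29, 36, 39, 56 → 5
r = 16: 22, 29, 36, 39, 56 → 5
r = 46: 56 → 1
r = 49: 56 → 1
Cross-inversions: 5 + 5 + 5 + 1 + 1 = 17

17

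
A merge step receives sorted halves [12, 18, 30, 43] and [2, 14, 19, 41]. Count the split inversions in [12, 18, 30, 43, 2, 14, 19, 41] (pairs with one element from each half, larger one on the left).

For each element r of the right run, count left-run elements greater than r:
r = 2: 12, 18, 30, 43 → 4
r = 14: 18, 30, 43 → 3
r = 19: 30, 43 → 2
r = 41: 43 → 1
Cross-inversions: 4 + 3 + 2 + 1 = 10

10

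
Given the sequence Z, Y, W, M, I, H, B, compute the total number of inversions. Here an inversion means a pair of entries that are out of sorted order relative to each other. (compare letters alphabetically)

Count, for each position, how many later elements it exceeds:
Z: 6
Y: 5
W: 4
M: 3
I: 2
H: 1
B: 0
Sum: 6 + 5 + 4 + 3 + 2 + 1 + 0 = 21

21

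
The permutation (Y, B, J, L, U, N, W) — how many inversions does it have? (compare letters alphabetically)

Inversions: 7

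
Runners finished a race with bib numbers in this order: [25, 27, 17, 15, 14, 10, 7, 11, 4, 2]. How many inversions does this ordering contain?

42

Element-by-element contributions:
25 → 17, 15, 14, 10, 7, 11, 4, 2 → 8
27 → 17, 15, 14, 10, 7, 11, 4, 2 → 8
17 → 15, 14, 10, 7, 11, 4, 2 → 7
15 → 14, 10, 7, 11, 4, 2 → 6
14 → 10, 7, 11, 4, 2 → 5
10 → 7, 4, 2 → 3
7 → 4, 2 → 2
11 → 4, 2 → 2
4 → 2 → 1
2 → none → 0
Sum: 8 + 8 + 7 + 6 + 5 + 3 + 2 + 2 + 1 + 0 = 42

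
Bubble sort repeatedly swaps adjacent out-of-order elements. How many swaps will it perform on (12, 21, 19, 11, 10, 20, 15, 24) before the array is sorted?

The minimum number of adjacent swaps to sort an array equals its inversion count, since every such swap removes exactly one inversion.
Count inversions — for each element, later elements that are smaller:
12: 11, 10 → 2
21: 19, 11, 10, 20, 15 → 5
19: 11, 10, 15 → 3
11: 10 → 1
10: none → 0
20: 15 → 1
15: none → 0
24: none → 0
Total inversions: 2 + 5 + 3 + 1 + 0 + 1 + 0 + 0 = 12

12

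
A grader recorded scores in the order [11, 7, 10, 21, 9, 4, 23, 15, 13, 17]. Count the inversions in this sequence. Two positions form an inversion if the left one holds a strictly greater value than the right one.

There are 17 out-of-order pairs.

For each element, count later entries that are smaller:
11 → 7, 10, 9, 4 → 4
7 → 4 → 1
10 → 9, 4 → 2
21 → 9, 4, 15, 13, 17 → 5
9 → 4 → 1
4 → none → 0
23 → 15, 13, 17 → 3
15 → 13 → 1
13 → none → 0
17 → none → 0
Sum: 4 + 1 + 2 + 5 + 1 + 0 + 3 + 1 + 0 + 0 = 17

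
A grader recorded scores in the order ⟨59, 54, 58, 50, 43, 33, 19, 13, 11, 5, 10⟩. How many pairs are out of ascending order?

53 out-of-order pairs

For each element, count later entries that are smaller:
59 → 54, 58, 50, 43, 33, 19, 13, 11, 5, 10 → 10
54 → 50, 43, 33, 19, 13, 11, 5, 10 → 8
58 → 50, 43, 33, 19, 13, 11, 5, 10 → 8
50 → 43, 33, 19, 13, 11, 5, 10 → 7
43 → 33, 19, 13, 11, 5, 10 → 6
33 → 19, 13, 11, 5, 10 → 5
19 → 13, 11, 5, 10 → 4
13 → 11, 5, 10 → 3
11 → 5, 10 → 2
5 → none → 0
10 → none → 0
Sum: 10 + 8 + 8 + 7 + 6 + 5 + 4 + 3 + 2 + 0 + 0 = 53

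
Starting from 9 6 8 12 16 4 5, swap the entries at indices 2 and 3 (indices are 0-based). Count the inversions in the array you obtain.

Positions 2 and 3 hold 8 and 12; after swapping, the array is [9, 6, 12, 8, 16, 4, 5].
For each element, count later entries that are smaller:
9: 4
6: 2
12: 3
8: 2
16: 2
4: 0
5: 0
Sum: 4 + 2 + 3 + 2 + 2 + 0 + 0 = 13

13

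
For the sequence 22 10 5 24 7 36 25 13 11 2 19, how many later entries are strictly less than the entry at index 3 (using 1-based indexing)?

The element at index 3 is 5.
Elements after it: 24, 7, 36, 25, 13, 11, 2, 19
Those smaller than 5: 2

1 such element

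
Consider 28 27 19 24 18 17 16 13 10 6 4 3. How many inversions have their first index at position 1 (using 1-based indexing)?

The element at index 1 is 28.
Elements after it: 27, 19, 24, 18, 17, 16, 13, 10, 6, 4, 3
Those smaller than 28: 27, 19, 24, 18, 17, 16, 13, 10, 6, 4, 3

11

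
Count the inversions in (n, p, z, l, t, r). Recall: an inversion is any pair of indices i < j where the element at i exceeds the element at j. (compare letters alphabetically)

There are 6 out-of-order pairs.

Listing every pair i<j with a[i]>a[j] (using 1-based positions):
(1,4): n > l
(2,4): p > l
(3,4): z > l
(3,5): z > t
(3,6): z > r
(5,6): t > r
That's 6 pairs.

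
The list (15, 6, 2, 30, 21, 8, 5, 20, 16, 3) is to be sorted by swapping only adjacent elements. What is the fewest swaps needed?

The minimum number of adjacent swaps to sort an array equals its inversion count, since every such swap removes exactly one inversion.
Count inversions — for each element, later elements that are smaller:
15: 6, 2, 8, 5, 3 → 5
6: 2, 5, 3 → 3
2: none → 0
30: 21, 8, 5, 20, 16, 3 → 6
21: 8, 5, 20, 16, 3 → 5
8: 5, 3 → 2
5: 3 → 1
20: 16, 3 → 2
16: 3 → 1
3: none → 0
Total inversions: 5 + 3 + 0 + 6 + 5 + 2 + 1 + 2 + 1 + 0 = 25

There are 25 swaps.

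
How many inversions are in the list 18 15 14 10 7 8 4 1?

For each element, count later entries that are smaller:
18: 7
15: 6
14: 5
10: 4
7: 2
8: 2
4: 1
1: 0
Sum: 7 + 6 + 5 + 4 + 2 + 2 + 1 + 0 = 27

27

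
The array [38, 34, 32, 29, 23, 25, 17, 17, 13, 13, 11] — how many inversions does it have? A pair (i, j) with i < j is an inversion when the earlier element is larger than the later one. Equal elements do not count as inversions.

52 out-of-order pairs

For each element, count later entries that are smaller:
38 → 34, 32, 29, 23, 25, 17, 17, 13, 13, 11 → 10
34 → 32, 29, 23, 25, 17, 17, 13, 13, 11 → 9
32 → 29, 23, 25, 17, 17, 13, 13, 11 → 8
29 → 23, 25, 17, 17, 13, 13, 11 → 7
23 → 17, 17, 13, 13, 11 → 5
25 → 17, 17, 13, 13, 11 → 5
17 → 13, 13, 11 → 3
17 → 13, 13, 11 → 3
13 → 11 → 1
13 → 11 → 1
11 → none → 0
Sum: 10 + 9 + 8 + 7 + 5 + 5 + 3 + 3 + 1 + 1 + 0 = 52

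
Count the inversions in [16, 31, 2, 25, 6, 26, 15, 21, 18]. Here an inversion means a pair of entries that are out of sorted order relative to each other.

18 out-of-order pairs

For each element, count later entries that are smaller:
16 → 2, 6, 15 → 3
31 → 2, 25, 6, 26, 15, 21, 18 → 7
2 → none → 0
25 → 6, 15, 21, 18 → 4
6 → none → 0
26 → 15, 21, 18 → 3
15 → none → 0
21 → 18 → 1
18 → none → 0
Sum: 3 + 7 + 0 + 4 + 0 + 3 + 0 + 1 + 0 = 18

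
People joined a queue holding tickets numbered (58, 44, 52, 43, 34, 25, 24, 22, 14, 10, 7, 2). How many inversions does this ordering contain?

Inversions: 65

For each element, count later entries that are smaller:
58 → 44, 52, 43, 34, 25, 24, 22, 14, 10, 7, 2 → 11
44 → 43, 34, 25, 24, 22, 14, 10, 7, 2 → 9
52 → 43, 34, 25, 24, 22, 14, 10, 7, 2 → 9
43 → 34, 25, 24, 22, 14, 10, 7, 2 → 8
34 → 25, 24, 22, 14, 10, 7, 2 → 7
25 → 24, 22, 14, 10, 7, 2 → 6
24 → 22, 14, 10, 7, 2 → 5
22 → 14, 10, 7, 2 → 4
14 → 10, 7, 2 → 3
10 → 7, 2 → 2
7 → 2 → 1
2 → none → 0
Sum: 11 + 9 + 9 + 8 + 7 + 6 + 5 + 4 + 3 + 2 + 1 + 0 = 65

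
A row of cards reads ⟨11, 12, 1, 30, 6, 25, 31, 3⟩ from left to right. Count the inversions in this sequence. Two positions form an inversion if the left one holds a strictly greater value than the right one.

12

Element-by-element contributions:
11: 3
12: 3
1: 0
30: 3
6: 1
25: 1
31: 1
3: 0
Sum: 3 + 3 + 0 + 3 + 1 + 1 + 1 + 0 = 12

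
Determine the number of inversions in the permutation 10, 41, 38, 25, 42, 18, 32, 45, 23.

Sweep left to right; for each value list the smaller values that follow it:
10 → none → 0
41 → 38, 25, 18, 32, 23 → 5
38 → 25, 18, 32, 23 → 4
25 → 18, 23 → 2
42 → 18, 32, 23 → 3
18 → none → 0
32 → 23 → 1
45 → 23 → 1
23 → none → 0
Sum: 0 + 5 + 4 + 2 + 3 + 0 + 1 + 1 + 0 = 16

16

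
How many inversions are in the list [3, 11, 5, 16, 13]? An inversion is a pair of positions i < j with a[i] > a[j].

2 out-of-order pairs

Inversion pairs (indices are 1-based):
(2,3): 11 > 5
(4,5): 16 > 13
That's 2 pairs.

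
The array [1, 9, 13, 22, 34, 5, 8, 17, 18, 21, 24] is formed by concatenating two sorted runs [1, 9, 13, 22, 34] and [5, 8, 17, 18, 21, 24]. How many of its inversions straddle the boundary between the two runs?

There are 15 split inversions.

Count, for every r in R, how many entries of L exceed r:
r = 5: 9, 13, 22, 34 → 4
r = 8: 9, 13, 22, 34 → 4
r = 17: 22, 34 → 2
r = 18: 22, 34 → 2
r = 21: 22, 34 → 2
r = 24: 34 → 1
Cross-inversions: 4 + 4 + 2 + 2 + 2 + 1 = 15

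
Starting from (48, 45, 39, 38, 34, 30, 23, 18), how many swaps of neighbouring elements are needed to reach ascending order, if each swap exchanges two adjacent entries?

The minimum number of adjacent swaps to sort an array equals its inversion count, since every such swap removes exactly one inversion.
Count inversions — for each element, later elements that are smaller:
48: 45, 39, 38, 34, 30, 23, 18 → 7
45: 39, 38, 34, 30, 23, 18 → 6
39: 38, 34, 30, 23, 18 → 5
38: 34, 30, 23, 18 → 4
34: 30, 23, 18 → 3
30: 23, 18 → 2
23: 18 → 1
18: none → 0
Total inversions: 7 + 6 + 5 + 4 + 3 + 2 + 1 + 0 = 28

28 adjacent swaps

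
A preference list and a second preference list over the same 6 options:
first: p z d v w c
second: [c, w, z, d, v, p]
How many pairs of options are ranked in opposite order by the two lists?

Assign each item its position (1..6) in the first ordering, then rewrite the second ordering as that position sequence:
positions: p→1, z→2, d→3, v→4, w→5, c→6
second ordering as positions: [6, 5, 2, 3, 4, 1]
Discordant pairs = inversions in this position sequence.
6: 5, 2, 3, 4, 1 → 5
5: 2, 3, 4, 1 → 4
2: 1 → 1
3: 1 → 1
4: 1 → 1
1: 0
Total: 5 + 4 + 1 + 1 + 1 + 0 = 12

12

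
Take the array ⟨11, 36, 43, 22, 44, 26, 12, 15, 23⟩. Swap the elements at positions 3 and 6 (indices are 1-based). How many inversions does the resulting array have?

18

Positions 3 and 6 hold 43 and 26; after swapping, the array is [11, 36, 26, 22, 44, 43, 12, 15, 23].
For each element, count later entries that are smaller:
11 → none → 0
36 → 26, 22, 12, 15, 23 → 5
26 → 22, 12, 15, 23 → 4
22 → 12, 15 → 2
44 → 43, 12, 15, 23 → 4
43 → 12, 15, 23 → 3
12 → none → 0
15 → none → 0
23 → none → 0
Sum: 0 + 5 + 4 + 2 + 4 + 3 + 0 + 0 + 0 = 18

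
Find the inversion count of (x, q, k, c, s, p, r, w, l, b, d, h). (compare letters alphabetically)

Element-by-element contributions:
x → q, k, c, s, p, r, w, l, b, d, h → 11
q → k, c, p, l, b, d, h → 7
k → c, b, d, h → 4
c → b → 1
s → p, r, l, b, d, h → 6
p → l, b, d, h → 4
r → l, b, d, h → 4
w → l, b, d, h → 4
l → b, d, h → 3
b → none → 0
d → none → 0
h → none → 0
Sum: 11 + 7 + 4 + 1 + 6 + 4 + 4 + 4 + 3 + 0 + 0 + 0 = 44

44 out-of-order pairs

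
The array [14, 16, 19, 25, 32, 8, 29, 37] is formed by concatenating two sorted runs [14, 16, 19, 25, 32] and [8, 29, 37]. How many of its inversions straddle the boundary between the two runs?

Take each right-half value and tally the left-half values above it:
r = 8: 14, 16, 19, 25, 32 → 5
r = 29: 32 → 1
r = 37: none → 0
Cross-inversions: 5 + 1 + 0 = 6

6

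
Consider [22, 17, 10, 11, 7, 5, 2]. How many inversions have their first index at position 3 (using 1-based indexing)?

The element at index 3 is 10.
Elements after it: 11, 7, 5, 2
Those smaller than 10: 7, 5, 2

3 such elements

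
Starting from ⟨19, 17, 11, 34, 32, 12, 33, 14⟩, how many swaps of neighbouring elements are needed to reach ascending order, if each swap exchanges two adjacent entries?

Each adjacent swap fixes exactly one inversion, so the minimum swap count equals the number of inversions.
Count inversions — for each element, later elements that are smaller:
19: 17, 11, 12, 14 → 4
17: 11, 12, 14 → 3
11: none → 0
34: 32, 12, 33, 14 → 4
32: 12, 14 → 2
12: none → 0
33: 14 → 1
14: none → 0
Total inversions: 4 + 3 + 0 + 4 + 2 + 0 + 1 + 0 = 14

14 swaps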